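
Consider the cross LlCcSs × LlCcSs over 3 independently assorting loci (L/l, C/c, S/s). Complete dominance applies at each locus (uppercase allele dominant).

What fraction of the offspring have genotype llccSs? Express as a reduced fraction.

P(llccSs) = 1/32

LlCcSs gametes: LCS×1, LCs×1, LcS×1, Lcs×1, lCS×1, lCs×1, lcS×1, lcs×1
LlCcSs gametes: LCS×1, LCs×1, LcS×1, Lcs×1, lCS×1, lCs×1, lcS×1, lcs×1
LlCcSs×LlCcSs grid (8·8=64): LLCCSS=1 LLCCSs=2 LLCCss=1 LLCcSS=2 LLCcSs=4 LLCcss=2 LLccSS=1 LLccSs=2 LLccss=1 LlCCSS=2 LlCCSs=4 LlCCss=2 LlCcSS=4 LlCcSs=8 LlCcss=4 LlccSS=2 LlccSs=4 Llccss=2 llCCSS=1 llCCSs=2 llCCss=1 llCcSS=2 llCcSs=4 llCcss=2 llccSS=1 llccSs=2 llccss=1
llccSs hits 2/64; gcd=2; 2÷2/64÷2 = 1/32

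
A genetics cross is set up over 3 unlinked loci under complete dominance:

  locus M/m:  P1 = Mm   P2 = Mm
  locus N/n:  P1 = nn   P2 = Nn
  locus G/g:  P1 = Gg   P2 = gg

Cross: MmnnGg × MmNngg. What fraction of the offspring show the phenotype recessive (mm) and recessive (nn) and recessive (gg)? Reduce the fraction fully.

P(mm nn gg) = 1/16

MmnnGg gametes: MnG×2, Mng×2, mnG×2, mng×2
MmNngg gametes: MNg×2, Mng×2, mNg×2, mng×2
MmnnGg×MmNngg grid (8·8=64): MMNnGg=4 MMNngg=4 MMnnGg=4 MMnngg=4 MmNnGg=8 MmNngg=8 MmnnGg=8 Mmnngg=8 mmNnGg=4 mmNngg=4 mmnnGg=4 mmnngg=4
mm nn gg hits 4/64; gcd=4; 4÷4/64÷4 = 1/16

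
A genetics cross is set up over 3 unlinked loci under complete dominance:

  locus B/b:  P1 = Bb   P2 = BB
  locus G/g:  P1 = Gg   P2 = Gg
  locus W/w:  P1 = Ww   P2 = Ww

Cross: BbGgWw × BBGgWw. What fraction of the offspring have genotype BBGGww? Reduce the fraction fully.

P(BBGGww) = 1/32

BbGgWw gametes: BGW×1, BGw×1, BgW×1, Bgw×1, bGW×1, bGw×1, bgW×1, bgw×1
BBGgWw gametes: BGW×2, BGw×2, BgW×2, Bgw×2
BbGgWw×BBGgWw grid (8·8=64): BBGGWW=2 BBGGWw=4 BBGGww=2 BBGgWW=4 BBGgWw=8 BBGgww=4 BBggWW=2 BBggWw=4 BBggww=2 BbGGWW=2 BbGGWw=4 BbGGww=2 BbGgWW=4 BbGgWw=8 BbGgww=4 BbggWW=2 BbggWw=4 Bbggww=2
BBGGww hits 2/64; gcd=2; 2÷2/64÷2 = 1/32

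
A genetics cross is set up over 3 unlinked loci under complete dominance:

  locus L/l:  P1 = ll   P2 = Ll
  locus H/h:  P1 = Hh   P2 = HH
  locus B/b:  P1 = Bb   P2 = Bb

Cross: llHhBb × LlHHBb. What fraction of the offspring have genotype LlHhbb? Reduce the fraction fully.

P(LlHhbb) = 1/16

llHhBb gametes: lHB×2, lHb×2, lhB×2, lhb×2
LlHHBb gametes: LHB×2, LHb×2, lHB×2, lHb×2
llHhBb×LlHHBb grid (8·8=64): LlHHBB=4 LlHHBb=8 LlHHbb=4 LlHhBB=4 LlHhBb=8 LlHhbb=4 llHHBB=4 llHHBb=8 llHHbb=4 llHhBB=4 llHhBb=8 llHhbb=4
LlHhbb hits 4/64; gcd=4; 4÷4/64÷4 = 1/16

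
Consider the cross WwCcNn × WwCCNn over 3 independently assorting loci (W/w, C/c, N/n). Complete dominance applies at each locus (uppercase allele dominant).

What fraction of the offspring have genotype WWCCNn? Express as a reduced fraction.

WwCcNn gametes: WCN×1, WCn×1, WcN×1, Wcn×1, wCN×1, wCn×1, wcN×1, wcn×1
WwCCNn gametes: WCN×2, WCn×2, wCN×2, wCn×2
WwCcNn×WwCCNn grid (8·8=64): WWCCNN=2 WWCCNn=4 WWCCnn=2 WWCcNN=2 WWCcNn=4 WWCcnn=2 WwCCNN=4 WwCCNn=8 WwCCnn=4 WwCcNN=4 WwCcNn=8 WwCcnn=4 wwCCNN=2 wwCCNn=4 wwCCnn=2 wwCcNN=2 wwCcNn=4 wwCcnn=2
WWCCNn hits 4/64; gcd=4; 4÷4/64÷4 = 1/16

P(WWCCNn) = 1/16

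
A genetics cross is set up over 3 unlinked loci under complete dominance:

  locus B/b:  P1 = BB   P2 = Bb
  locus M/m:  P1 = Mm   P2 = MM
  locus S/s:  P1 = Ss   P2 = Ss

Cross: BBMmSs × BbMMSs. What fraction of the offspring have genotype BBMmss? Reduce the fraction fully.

P(BBMmss) = 1/16

BBMmSs gametes: BMS×2, BMs×2, BmS×2, Bms×2
BbMMSs gametes: BMS×2, BMs×2, bMS×2, bMs×2
BBMmSs×BbMMSs grid (8·8=64): BBMMSS=4 BBMMSs=8 BBMMss=4 BBMmSS=4 BBMmSs=8 BBMmss=4 BbMMSS=4 BbMMSs=8 BbMMss=4 BbMmSS=4 BbMmSs=8 BbMmss=4
BBMmss hits 4/64; gcd=4; 4÷4/64÷4 = 1/16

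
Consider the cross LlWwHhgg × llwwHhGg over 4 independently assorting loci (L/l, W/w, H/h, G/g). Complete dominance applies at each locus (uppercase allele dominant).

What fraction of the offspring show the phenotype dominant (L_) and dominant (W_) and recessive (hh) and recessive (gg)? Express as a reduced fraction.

LlWwHhgg gametes: LWHg×2, LWhg×2, LwHg×2, Lwhg×2, lWHg×2, lWhg×2, lwHg×2, lwhg×2
llwwHhGg gametes: lwHG×4, lwHg×4, lwhG×4, lwhg×4
LlWwHhgg×llwwHhGg grid (16·16=256): LlWwHHGg=8 LlWwHHgg=8 LlWwHhGg=16 LlWwHhgg=16 LlWwhhGg=8 LlWwhhgg=8 LlwwHHGg=8 LlwwHHgg=8 LlwwHhGg=16 LlwwHhgg=16 LlwwhhGg=8 Llwwhhgg=8 llWwHHGg=8 llWwHHgg=8 llWwHhGg=16 llWwHhgg=16 llWwhhGg=8 llWwhhgg=8 llwwHHGg=8 llwwHHgg=8 llwwHhGg=16 llwwHhgg=16 llwwhhGg=8 llwwhhgg=8
L_ W_ hh gg hits 8/256; gcd=8; 8÷8/256÷8 = 1/32

P(L_ W_ hh gg) = 1/32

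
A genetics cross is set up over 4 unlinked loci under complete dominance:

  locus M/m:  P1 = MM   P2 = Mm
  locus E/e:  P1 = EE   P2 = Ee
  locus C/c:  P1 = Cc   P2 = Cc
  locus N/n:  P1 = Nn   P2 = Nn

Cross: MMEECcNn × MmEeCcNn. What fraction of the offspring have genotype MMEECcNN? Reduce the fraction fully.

P(MMEECcNN) = 1/32

MMEECcNn gametes: MECN×4, MECn×4, MEcN×4, MEcn×4
MmEeCcNn gametes: MECN×1, MECn×1, MEcN×1, MEcn×1, MeCN×1, MeCn×1, MecN×1, Mecn×1, mECN×1, mECn×1, mEcN×1, mEcn×1, meCN×1, meCn×1, mecN×1, mecn×1
MMEECcNn×MmEeCcNn grid (16·16=256): MMEECCNN=4 MMEECCNn=8 MMEECCnn=4 MMEECcNN=8 MMEECcNn=16 MMEECcnn=8 MMEEccNN=4 MMEEccNn=8 MMEEccnn=4 MMEeCCNN=4 MMEeCCNn=8 MMEeCCnn=4 MMEeCcNN=8 MMEeCcNn=16 MMEeCcnn=8 MMEeccNN=4 MMEeccNn=8 MMEeccnn=4 MmEECCNN=4 MmEECCNn=8 MmEECCnn=4 MmEECcNN=8 MmEECcNn=16 MmEECcnn=8 MmEEccNN=4 MmEEccNn=8 MmEEccnn=4 MmEeCCNN=4 MmEeCCNn=8 MmEeCCnn=4 MmEeCcNN=8 MmEeCcNn=16 MmEeCcnn=8 MmEeccNN=4 MmEeccNn=8 MmEeccnn=4
MMEECcNN hits 8/256; gcd=8; 8÷8/256÷8 = 1/32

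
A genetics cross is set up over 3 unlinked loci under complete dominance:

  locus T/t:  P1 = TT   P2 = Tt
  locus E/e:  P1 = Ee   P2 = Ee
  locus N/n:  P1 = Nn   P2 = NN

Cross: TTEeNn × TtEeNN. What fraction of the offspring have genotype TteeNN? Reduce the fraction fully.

P(TteeNN) = 1/16

TTEeNn gametes: TEN×2, TEn×2, TeN×2, Ten×2
TtEeNN gametes: TEN×2, TeN×2, tEN×2, teN×2
TTEeNn×TtEeNN grid (8·8=64): TTEENN=4 TTEENn=4 TTEeNN=8 TTEeNn=8 TTeeNN=4 TTeeNn=4 TtEENN=4 TtEENn=4 TtEeNN=8 TtEeNn=8 TteeNN=4 TteeNn=4
TteeNN hits 4/64; gcd=4; 4÷4/64÷4 = 1/16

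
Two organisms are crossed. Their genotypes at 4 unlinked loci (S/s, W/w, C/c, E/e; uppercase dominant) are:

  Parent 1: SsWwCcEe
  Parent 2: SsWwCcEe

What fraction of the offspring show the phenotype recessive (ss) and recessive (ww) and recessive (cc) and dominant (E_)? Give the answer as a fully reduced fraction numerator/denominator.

SsWwCcEe gametes: SWCE×1, SWCe×1, SWcE×1, SWce×1, SwCE×1, SwCe×1, SwcE×1, Swce×1, sWCE×1, sWCe×1, sWcE×1, sWce×1, swCE×1, swCe×1, swcE×1, swce×1
SsWwCcEe gametes: SWCE×1, SWCe×1, SWcE×1, SWce×1, SwCE×1, SwCe×1, SwcE×1, Swce×1, sWCE×1, sWCe×1, sWcE×1, sWce×1, swCE×1, swCe×1, swcE×1, swce×1
SsWwCcEe×SsWwCcEe grid (16·16=256): SSWWCCEE=1 SSWWCCEe=2 SSWWCCee=1 SSWWCcEE=2 SSWWCcEe=4 SSWWCcee=2 SSWWccEE=1 SSWWccEe=2 SSWWccee=1 SSWwCCEE=2 SSWwCCEe=4 SSWwCCee=2 SSWwCcEE=4 SSWwCcEe=8 SSWwCcee=4 SSWwccEE=2 SSWwccEe=4 SSWwccee=2 SSwwCCEE=1 SSwwCCEe=2 SSwwCCee=1 SSwwCcEE=2 SSwwCcEe=4 SSwwCcee=2 SSwwccEE=1 SSwwccEe=2 SSwwccee=1 SsWWCCEE=2 SsWWCCEe=4 SsWWCCee=2 SsWWCcEE=4 SsWWCcEe=8 SsWWCcee=4 SsWWccEE=2 SsWWccEe=4 SsWWccee=2 SsWwCCEE=4 SsWwCCEe=8 SsWwCCee=4 SsWwCcEE=8 SsWwCcEe=16 SsWwCcee=8 SsWwccEE=4 SsWwccEe=8 SsWwccee=4 SswwCCEE=2 SswwCCEe=4 SswwCCee=2 SswwCcEE=4 SswwCcEe=8 SswwCcee=4 SswwccEE=2 SswwccEe=4 Sswwccee=2 ssWWCCEE=1 ssWWCCEe=2 ssWWCCee=1 ssWWCcEE=2 ssWWCcEe=4 ssWWCcee=2 ssWWccEE=1 ssWWccEe=2 ssWWccee=1 ssWwCCEE=2 ssWwCCEe=4 ssWwCCee=2 ssWwCcEE=4 ssWwCcEe=8 ssWwCcee=4 ssWwccEE=2 ssWwccEe=4 ssWwccee=2 sswwCCEE=1 sswwCCEe=2 sswwCCee=1 sswwCcEE=2 sswwCcEe=4 sswwCcee=2 sswwccEE=1 sswwccEe=2 sswwccee=1
ss ww cc E_ hits 3/256; gcd=1; 3÷1/256÷1 = 3/256

P(ss ww cc E_) = 3/256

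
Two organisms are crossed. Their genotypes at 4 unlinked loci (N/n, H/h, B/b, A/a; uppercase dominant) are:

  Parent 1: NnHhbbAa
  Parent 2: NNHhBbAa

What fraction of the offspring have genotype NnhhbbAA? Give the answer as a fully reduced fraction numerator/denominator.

P(NnhhbbAA) = 1/64

NnHhbbAa gametes: NHbA×2, NHba×2, NhbA×2, Nhba×2, nHbA×2, nHba×2, nhbA×2, nhba×2
NNHhBbAa gametes: NHBA×2, NHBa×2, NHbA×2, NHba×2, NhBA×2, NhBa×2, NhbA×2, Nhba×2
NnHhbbAa×NNHhBbAa grid (16·16=256): NNHHBbAA=4 NNHHBbAa=8 NNHHBbaa=4 NNHHbbAA=4 NNHHbbAa=8 NNHHbbaa=4 NNHhBbAA=8 NNHhBbAa=16 NNHhBbaa=8 NNHhbbAA=8 NNHhbbAa=16 NNHhbbaa=8 NNhhBbAA=4 NNhhBbAa=8 NNhhBbaa=4 NNhhbbAA=4 NNhhbbAa=8 NNhhbbaa=4 NnHHBbAA=4 NnHHBbAa=8 NnHHBbaa=4 NnHHbbAA=4 NnHHbbAa=8 NnHHbbaa=4 NnHhBbAA=8 NnHhBbAa=16 NnHhBbaa=8 NnHhbbAA=8 NnHhbbAa=16 NnHhbbaa=8 NnhhBbAA=4 NnhhBbAa=8 NnhhBbaa=4 NnhhbbAA=4 NnhhbbAa=8 Nnhhbbaa=4
NnhhbbAA hits 4/256; gcd=4; 4÷4/256÷4 = 1/64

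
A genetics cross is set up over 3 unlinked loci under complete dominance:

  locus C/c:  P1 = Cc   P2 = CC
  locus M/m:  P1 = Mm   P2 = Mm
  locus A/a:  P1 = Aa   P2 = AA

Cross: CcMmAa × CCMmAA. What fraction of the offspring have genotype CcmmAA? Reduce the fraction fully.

CcMmAa gametes: CMA×1, CMa×1, CmA×1, Cma×1, cMA×1, cMa×1, cmA×1, cma×1
CCMmAA gametes: CMA×4, CmA×4
CcMmAa×CCMmAA grid (8·8=64): CCMMAA=4 CCMMAa=4 CCMmAA=8 CCMmAa=8 CCmmAA=4 CCmmAa=4 CcMMAA=4 CcMMAa=4 CcMmAA=8 CcMmAa=8 CcmmAA=4 CcmmAa=4
CcmmAA hits 4/64; gcd=4; 4÷4/64÷4 = 1/16

P(CcmmAA) = 1/16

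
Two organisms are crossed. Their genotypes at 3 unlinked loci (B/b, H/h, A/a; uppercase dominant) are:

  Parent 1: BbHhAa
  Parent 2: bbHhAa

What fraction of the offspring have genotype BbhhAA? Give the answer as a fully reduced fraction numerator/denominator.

P(BbhhAA) = 1/32

BbHhAa gametes: BHA×1, BHa×1, BhA×1, Bha×1, bHA×1, bHa×1, bhA×1, bha×1
bbHhAa gametes: bHA×2, bHa×2, bhA×2, bha×2
BbHhAa×bbHhAa grid (8·8=64): BbHHAA=2 BbHHAa=4 BbHHaa=2 BbHhAA=4 BbHhAa=8 BbHhaa=4 BbhhAA=2 BbhhAa=4 Bbhhaa=2 bbHHAA=2 bbHHAa=4 bbHHaa=2 bbHhAA=4 bbHhAa=8 bbHhaa=4 bbhhAA=2 bbhhAa=4 bbhhaa=2
BbhhAA hits 2/64; gcd=2; 2÷2/64÷2 = 1/32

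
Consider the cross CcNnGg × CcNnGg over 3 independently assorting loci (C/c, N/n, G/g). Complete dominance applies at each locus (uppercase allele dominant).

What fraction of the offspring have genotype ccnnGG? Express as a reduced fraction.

CcNnGg gametes: CNG×1, CNg×1, CnG×1, Cng×1, cNG×1, cNg×1, cnG×1, cng×1
CcNnGg gametes: CNG×1, CNg×1, CnG×1, Cng×1, cNG×1, cNg×1, cnG×1, cng×1
CcNnGg×CcNnGg grid (8·8=64): CCNNGG=1 CCNNGg=2 CCNNgg=1 CCNnGG=2 CCNnGg=4 CCNngg=2 CCnnGG=1 CCnnGg=2 CCnngg=1 CcNNGG=2 CcNNGg=4 CcNNgg=2 CcNnGG=4 CcNnGg=8 CcNngg=4 CcnnGG=2 CcnnGg=4 Ccnngg=2 ccNNGG=1 ccNNGg=2 ccNNgg=1 ccNnGG=2 ccNnGg=4 ccNngg=2 ccnnGG=1 ccnnGg=2 ccnngg=1
ccnnGG hits 1/64; gcd=1; 1÷1/64÷1 = 1/64

P(ccnnGG) = 1/64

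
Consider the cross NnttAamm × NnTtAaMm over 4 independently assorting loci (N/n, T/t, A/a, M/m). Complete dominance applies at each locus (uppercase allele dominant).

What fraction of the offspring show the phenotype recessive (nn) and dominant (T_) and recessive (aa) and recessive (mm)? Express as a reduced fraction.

NnttAamm gametes: NtAm×4, Ntam×4, ntAm×4, ntam×4
NnTtAaMm gametes: NTAM×1, NTAm×1, NTaM×1, NTam×1, NtAM×1, NtAm×1, NtaM×1, Ntam×1, nTAM×1, nTAm×1, nTaM×1, nTam×1, ntAM×1, ntAm×1, ntaM×1, ntam×1
NnttAamm×NnTtAaMm grid (16·16=256): NNTtAAMm=4 NNTtAAmm=4 NNTtAaMm=8 NNTtAamm=8 NNTtaaMm=4 NNTtaamm=4 NNttAAMm=4 NNttAAmm=4 NNttAaMm=8 NNttAamm=8 NNttaaMm=4 NNttaamm=4 NnTtAAMm=8 NnTtAAmm=8 NnTtAaMm=16 NnTtAamm=16 NnTtaaMm=8 NnTtaamm=8 NnttAAMm=8 NnttAAmm=8 NnttAaMm=16 NnttAamm=16 NnttaaMm=8 Nnttaamm=8 nnTtAAMm=4 nnTtAAmm=4 nnTtAaMm=8 nnTtAamm=8 nnTtaaMm=4 nnTtaamm=4 nnttAAMm=4 nnttAAmm=4 nnttAaMm=8 nnttAamm=8 nnttaaMm=4 nnttaamm=4
nn T_ aa mm hits 4/256; gcd=4; 4÷4/256÷4 = 1/64

P(nn T_ aa mm) = 1/64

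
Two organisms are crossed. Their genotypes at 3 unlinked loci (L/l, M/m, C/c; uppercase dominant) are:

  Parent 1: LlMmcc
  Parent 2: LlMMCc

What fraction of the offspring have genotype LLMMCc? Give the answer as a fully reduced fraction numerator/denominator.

LlMmcc gametes: LMc×2, Lmc×2, lMc×2, lmc×2
LlMMCc gametes: LMC×2, LMc×2, lMC×2, lMc×2
LlMmcc×LlMMCc grid (8·8=64): LLMMCc=4 LLMMcc=4 LLMmCc=4 LLMmcc=4 LlMMCc=8 LlMMcc=8 LlMmCc=8 LlMmcc=8 llMMCc=4 llMMcc=4 llMmCc=4 llMmcc=4
LLMMCc hits 4/64; gcd=4; 4÷4/64÷4 = 1/16

P(LLMMCc) = 1/16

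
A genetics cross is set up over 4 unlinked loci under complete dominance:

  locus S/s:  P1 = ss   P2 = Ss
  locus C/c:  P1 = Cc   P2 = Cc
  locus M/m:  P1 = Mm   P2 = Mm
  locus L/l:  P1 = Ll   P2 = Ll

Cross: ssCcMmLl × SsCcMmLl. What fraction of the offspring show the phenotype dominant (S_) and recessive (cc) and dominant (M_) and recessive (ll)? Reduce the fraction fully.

ssCcMmLl gametes: sCML×2, sCMl×2, sCmL×2, sCml×2, scML×2, scMl×2, scmL×2, scml×2
SsCcMmLl gametes: SCML×1, SCMl×1, SCmL×1, SCml×1, ScML×1, ScMl×1, ScmL×1, Scml×1, sCML×1, sCMl×1, sCmL×1, sCml×1, scML×1, scMl×1, scmL×1, scml×1
ssCcMmLl×SsCcMmLl grid (16·16=256): SsCCMMLL=2 SsCCMMLl=4 SsCCMMll=2 SsCCMmLL=4 SsCCMmLl=8 SsCCMmll=4 SsCCmmLL=2 SsCCmmLl=4 SsCCmmll=2 SsCcMMLL=4 SsCcMMLl=8 SsCcMMll=4 SsCcMmLL=8 SsCcMmLl=16 SsCcMmll=8 SsCcmmLL=4 SsCcmmLl=8 SsCcmmll=4 SsccMMLL=2 SsccMMLl=4 SsccMMll=2 SsccMmLL=4 SsccMmLl=8 SsccMmll=4 SsccmmLL=2 SsccmmLl=4 Ssccmmll=2 ssCCMMLL=2 ssCCMMLl=4 ssCCMMll=2 ssCCMmLL=4 ssCCMmLl=8 ssCCMmll=4 ssCCmmLL=2 ssCCmmLl=4 ssCCmmll=2 ssCcMMLL=4 ssCcMMLl=8 ssCcMMll=4 ssCcMmLL=8 ssCcMmLl=16 ssCcMmll=8 ssCcmmLL=4 ssCcmmLl=8 ssCcmmll=4 ssccMMLL=2 ssccMMLl=4 ssccMMll=2 ssccMmLL=4 ssccMmLl=8 ssccMmll=4 ssccmmLL=2 ssccmmLl=4 ssccmmll=2
S_ cc M_ ll hits 6/256; gcd=2; 6÷2/256÷2 = 3/128

P(S_ cc M_ ll) = 3/128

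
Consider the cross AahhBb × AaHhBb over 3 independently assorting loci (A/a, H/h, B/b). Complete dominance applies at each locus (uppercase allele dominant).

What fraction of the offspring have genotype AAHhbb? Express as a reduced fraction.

P(AAHhbb) = 1/32

AahhBb gametes: AhB×2, Ahb×2, ahB×2, ahb×2
AaHhBb gametes: AHB×1, AHb×1, AhB×1, Ahb×1, aHB×1, aHb×1, ahB×1, ahb×1
AahhBb×AaHhBb grid (8·8=64): AAHhBB=2 AAHhBb=4 AAHhbb=2 AAhhBB=2 AAhhBb=4 AAhhbb=2 AaHhBB=4 AaHhBb=8 AaHhbb=4 AahhBB=4 AahhBb=8 Aahhbb=4 aaHhBB=2 aaHhBb=4 aaHhbb=2 aahhBB=2 aahhBb=4 aahhbb=2
AAHhbb hits 2/64; gcd=2; 2÷2/64÷2 = 1/32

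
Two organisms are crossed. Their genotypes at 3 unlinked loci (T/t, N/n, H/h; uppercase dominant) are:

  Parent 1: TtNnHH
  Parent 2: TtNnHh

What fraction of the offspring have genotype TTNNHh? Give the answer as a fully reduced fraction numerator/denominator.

TtNnHH gametes: TNH×2, TnH×2, tNH×2, tnH×2
TtNnHh gametes: TNH×1, TNh×1, TnH×1, Tnh×1, tNH×1, tNh×1, tnH×1, tnh×1
TtNnHH×TtNnHh grid (8·8=64): TTNNHH=2 TTNNHh=2 TTNnHH=4 TTNnHh=4 TTnnHH=2 TTnnHh=2 TtNNHH=4 TtNNHh=4 TtNnHH=8 TtNnHh=8 TtnnHH=4 TtnnHh=4 ttNNHH=2 ttNNHh=2 ttNnHH=4 ttNnHh=4 ttnnHH=2 ttnnHh=2
TTNNHh hits 2/64; gcd=2; 2÷2/64÷2 = 1/32

P(TTNNHh) = 1/32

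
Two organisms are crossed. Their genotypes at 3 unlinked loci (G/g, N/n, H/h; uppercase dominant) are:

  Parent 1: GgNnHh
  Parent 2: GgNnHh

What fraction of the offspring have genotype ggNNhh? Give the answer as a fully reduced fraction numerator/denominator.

GgNnHh gametes: GNH×1, GNh×1, GnH×1, Gnh×1, gNH×1, gNh×1, gnH×1, gnh×1
GgNnHh gametes: GNH×1, GNh×1, GnH×1, Gnh×1, gNH×1, gNh×1, gnH×1, gnh×1
GgNnHh×GgNnHh grid (8·8=64): GGNNHH=1 GGNNHh=2 GGNNhh=1 GGNnHH=2 GGNnHh=4 GGNnhh=2 GGnnHH=1 GGnnHh=2 GGnnhh=1 GgNNHH=2 GgNNHh=4 GgNNhh=2 GgNnHH=4 GgNnHh=8 GgNnhh=4 GgnnHH=2 GgnnHh=4 Ggnnhh=2 ggNNHH=1 ggNNHh=2 ggNNhh=1 ggNnHH=2 ggNnHh=4 ggNnhh=2 ggnnHH=1 ggnnHh=2 ggnnhh=1
ggNNhh hits 1/64; gcd=1; 1÷1/64÷1 = 1/64

P(ggNNhh) = 1/64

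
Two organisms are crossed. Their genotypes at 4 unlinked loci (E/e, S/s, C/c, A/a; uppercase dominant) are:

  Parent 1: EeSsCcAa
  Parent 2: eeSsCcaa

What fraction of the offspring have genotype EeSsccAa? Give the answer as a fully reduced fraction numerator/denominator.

EeSsCcAa gametes: ESCA×1, ESCa×1, EScA×1, ESca×1, EsCA×1, EsCa×1, EscA×1, Esca×1, eSCA×1, eSCa×1, eScA×1, eSca×1, esCA×1, esCa×1, escA×1, esca×1
eeSsCcaa gametes: eSCa×4, eSca×4, esCa×4, esca×4
EeSsCcAa×eeSsCcaa grid (16·16=256): EeSSCCAa=4 EeSSCCaa=4 EeSSCcAa=8 EeSSCcaa=8 EeSSccAa=4 EeSSccaa=4 EeSsCCAa=8 EeSsCCaa=8 EeSsCcAa=16 EeSsCcaa=16 EeSsccAa=8 EeSsccaa=8 EessCCAa=4 EessCCaa=4 EessCcAa=8 EessCcaa=8 EessccAa=4 Eessccaa=4 eeSSCCAa=4 eeSSCCaa=4 eeSSCcAa=8 eeSSCcaa=8 eeSSccAa=4 eeSSccaa=4 eeSsCCAa=8 eeSsCCaa=8 eeSsCcAa=16 eeSsCcaa=16 eeSsccAa=8 eeSsccaa=8 eessCCAa=4 eessCCaa=4 eessCcAa=8 eessCcaa=8 eessccAa=4 eessccaa=4
EeSsccAa hits 8/256; gcd=8; 8÷8/256÷8 = 1/32

P(EeSsccAa) = 1/32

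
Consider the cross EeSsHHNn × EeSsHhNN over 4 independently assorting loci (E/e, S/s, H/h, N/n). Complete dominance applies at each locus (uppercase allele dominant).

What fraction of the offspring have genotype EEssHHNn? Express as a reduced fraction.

P(EEssHHNn) = 1/64

EeSsHHNn gametes: ESHN×2, ESHn×2, EsHN×2, EsHn×2, eSHN×2, eSHn×2, esHN×2, esHn×2
EeSsHhNN gametes: ESHN×2, EShN×2, EsHN×2, EshN×2, eSHN×2, eShN×2, esHN×2, eshN×2
EeSsHHNn×EeSsHhNN grid (16·16=256): EESSHHNN=4 EESSHHNn=4 EESSHhNN=4 EESSHhNn=4 EESsHHNN=8 EESsHHNn=8 EESsHhNN=8 EESsHhNn=8 EEssHHNN=4 EEssHHNn=4 EEssHhNN=4 EEssHhNn=4 EeSSHHNN=8 EeSSHHNn=8 EeSSHhNN=8 EeSSHhNn=8 EeSsHHNN=16 EeSsHHNn=16 EeSsHhNN=16 EeSsHhNn=16 EessHHNN=8 EessHHNn=8 EessHhNN=8 EessHhNn=8 eeSSHHNN=4 eeSSHHNn=4 eeSSHhNN=4 eeSSHhNn=4 eeSsHHNN=8 eeSsHHNn=8 eeSsHhNN=8 eeSsHhNn=8 eessHHNN=4 eessHHNn=4 eessHhNN=4 eessHhNn=4
EEssHHNn hits 4/256; gcd=4; 4÷4/256÷4 = 1/64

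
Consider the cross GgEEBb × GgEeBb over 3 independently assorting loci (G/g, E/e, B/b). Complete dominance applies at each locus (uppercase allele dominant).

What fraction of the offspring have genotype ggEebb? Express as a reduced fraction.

P(ggEebb) = 1/32

GgEEBb gametes: GEB×2, GEb×2, gEB×2, gEb×2
GgEeBb gametes: GEB×1, GEb×1, GeB×1, Geb×1, gEB×1, gEb×1, geB×1, geb×1
GgEEBb×GgEeBb grid (8·8=64): GGEEBB=2 GGEEBb=4 GGEEbb=2 GGEeBB=2 GGEeBb=4 GGEebb=2 GgEEBB=4 GgEEBb=8 GgEEbb=4 GgEeBB=4 GgEeBb=8 GgEebb=4 ggEEBB=2 ggEEBb=4 ggEEbb=2 ggEeBB=2 ggEeBb=4 ggEebb=2
ggEebb hits 2/64; gcd=2; 2÷2/64÷2 = 1/32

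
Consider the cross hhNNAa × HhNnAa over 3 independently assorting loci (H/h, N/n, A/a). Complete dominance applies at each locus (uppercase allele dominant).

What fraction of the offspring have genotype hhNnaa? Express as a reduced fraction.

P(hhNnaa) = 1/16

hhNNAa gametes: hNA×4, hNa×4
HhNnAa gametes: HNA×1, HNa×1, HnA×1, Hna×1, hNA×1, hNa×1, hnA×1, hna×1
hhNNAa×HhNnAa grid (8·8=64): HhNNAA=4 HhNNAa=8 HhNNaa=4 HhNnAA=4 HhNnAa=8 HhNnaa=4 hhNNAA=4 hhNNAa=8 hhNNaa=4 hhNnAA=4 hhNnAa=8 hhNnaa=4
hhNnaa hits 4/64; gcd=4; 4÷4/64÷4 = 1/16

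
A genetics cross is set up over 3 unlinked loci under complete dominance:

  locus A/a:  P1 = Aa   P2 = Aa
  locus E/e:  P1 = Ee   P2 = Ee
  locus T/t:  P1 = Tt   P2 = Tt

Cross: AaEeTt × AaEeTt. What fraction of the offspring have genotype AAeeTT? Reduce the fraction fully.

AaEeTt gametes: AET×1, AEt×1, AeT×1, Aet×1, aET×1, aEt×1, aeT×1, aet×1
AaEeTt gametes: AET×1, AEt×1, AeT×1, Aet×1, aET×1, aEt×1, aeT×1, aet×1
AaEeTt×AaEeTt grid (8·8=64): AAEETT=1 AAEETt=2 AAEEtt=1 AAEeTT=2 AAEeTt=4 AAEett=2 AAeeTT=1 AAeeTt=2 AAeett=1 AaEETT=2 AaEETt=4 AaEEtt=2 AaEeTT=4 AaEeTt=8 AaEett=4 AaeeTT=2 AaeeTt=4 Aaeett=2 aaEETT=1 aaEETt=2 aaEEtt=1 aaEeTT=2 aaEeTt=4 aaEett=2 aaeeTT=1 aaeeTt=2 aaeett=1
AAeeTT hits 1/64; gcd=1; 1÷1/64÷1 = 1/64

P(AAeeTT) = 1/64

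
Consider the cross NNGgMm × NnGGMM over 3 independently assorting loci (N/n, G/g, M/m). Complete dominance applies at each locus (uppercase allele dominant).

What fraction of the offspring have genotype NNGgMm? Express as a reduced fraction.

NNGgMm gametes: NGM×2, NGm×2, NgM×2, Ngm×2
NnGGMM gametes: NGM×4, nGM×4
NNGgMm×NnGGMM grid (8·8=64): NNGGMM=8 NNGGMm=8 NNGgMM=8 NNGgMm=8 NnGGMM=8 NnGGMm=8 NnGgMM=8 NnGgMm=8
NNGgMm hits 8/64; gcd=8; 8÷8/64÷8 = 1/8

P(NNGgMm) = 1/8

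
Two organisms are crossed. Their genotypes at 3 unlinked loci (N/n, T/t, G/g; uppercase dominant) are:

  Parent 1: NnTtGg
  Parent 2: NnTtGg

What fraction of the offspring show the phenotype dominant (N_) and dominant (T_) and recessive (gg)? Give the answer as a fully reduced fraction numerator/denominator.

P(N_ T_ gg) = 9/64

NnTtGg gametes: NTG×1, NTg×1, NtG×1, Ntg×1, nTG×1, nTg×1, ntG×1, ntg×1
NnTtGg gametes: NTG×1, NTg×1, NtG×1, Ntg×1, nTG×1, nTg×1, ntG×1, ntg×1
NnTtGg×NnTtGg grid (8·8=64): NNTTGG=1 NNTTGg=2 NNTTgg=1 NNTtGG=2 NNTtGg=4 NNTtgg=2 NNttGG=1 NNttGg=2 NNttgg=1 NnTTGG=2 NnTTGg=4 NnTTgg=2 NnTtGG=4 NnTtGg=8 NnTtgg=4 NnttGG=2 NnttGg=4 Nnttgg=2 nnTTGG=1 nnTTGg=2 nnTTgg=1 nnTtGG=2 nnTtGg=4 nnTtgg=2 nnttGG=1 nnttGg=2 nnttgg=1
N_ T_ gg hits 9/64; gcd=1; 9÷1/64÷1 = 9/64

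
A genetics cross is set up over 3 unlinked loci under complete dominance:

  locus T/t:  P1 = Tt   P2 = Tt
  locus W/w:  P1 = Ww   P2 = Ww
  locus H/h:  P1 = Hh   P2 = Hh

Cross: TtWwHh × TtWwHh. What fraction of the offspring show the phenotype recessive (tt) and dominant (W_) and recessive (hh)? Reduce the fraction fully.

P(tt W_ hh) = 3/64

TtWwHh gametes: TWH×1, TWh×1, TwH×1, Twh×1, tWH×1, tWh×1, twH×1, twh×1
TtWwHh gametes: TWH×1, TWh×1, TwH×1, Twh×1, tWH×1, tWh×1, twH×1, twh×1
TtWwHh×TtWwHh grid (8·8=64): TTWWHH=1 TTWWHh=2 TTWWhh=1 TTWwHH=2 TTWwHh=4 TTWwhh=2 TTwwHH=1 TTwwHh=2 TTwwhh=1 TtWWHH=2 TtWWHh=4 TtWWhh=2 TtWwHH=4 TtWwHh=8 TtWwhh=4 TtwwHH=2 TtwwHh=4 Ttwwhh=2 ttWWHH=1 ttWWHh=2 ttWWhh=1 ttWwHH=2 ttWwHh=4 ttWwhh=2 ttwwHH=1 ttwwHh=2 ttwwhh=1
tt W_ hh hits 3/64; gcd=1; 3÷1/64÷1 = 3/64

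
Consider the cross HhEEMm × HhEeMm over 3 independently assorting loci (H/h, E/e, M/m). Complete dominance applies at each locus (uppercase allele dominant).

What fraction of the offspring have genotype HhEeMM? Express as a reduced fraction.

P(HhEeMM) = 1/16

HhEEMm gametes: HEM×2, HEm×2, hEM×2, hEm×2
HhEeMm gametes: HEM×1, HEm×1, HeM×1, Hem×1, hEM×1, hEm×1, heM×1, hem×1
HhEEMm×HhEeMm grid (8·8=64): HHEEMM=2 HHEEMm=4 HHEEmm=2 HHEeMM=2 HHEeMm=4 HHEemm=2 HhEEMM=4 HhEEMm=8 HhEEmm=4 HhEeMM=4 HhEeMm=8 HhEemm=4 hhEEMM=2 hhEEMm=4 hhEEmm=2 hhEeMM=2 hhEeMm=4 hhEemm=2
HhEeMM hits 4/64; gcd=4; 4÷4/64÷4 = 1/16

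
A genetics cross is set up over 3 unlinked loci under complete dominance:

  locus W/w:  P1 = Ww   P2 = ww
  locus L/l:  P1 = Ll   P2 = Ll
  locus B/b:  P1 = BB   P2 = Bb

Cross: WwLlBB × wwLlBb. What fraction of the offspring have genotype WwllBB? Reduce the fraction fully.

WwLlBB gametes: WLB×2, WlB×2, wLB×2, wlB×2
wwLlBb gametes: wLB×2, wLb×2, wlB×2, wlb×2
WwLlBB×wwLlBb grid (8·8=64): WwLLBB=4 WwLLBb=4 WwLlBB=8 WwLlBb=8 WwllBB=4 WwllBb=4 wwLLBB=4 wwLLBb=4 wwLlBB=8 wwLlBb=8 wwllBB=4 wwllBb=4
WwllBB hits 4/64; gcd=4; 4÷4/64÷4 = 1/16

P(WwllBB) = 1/16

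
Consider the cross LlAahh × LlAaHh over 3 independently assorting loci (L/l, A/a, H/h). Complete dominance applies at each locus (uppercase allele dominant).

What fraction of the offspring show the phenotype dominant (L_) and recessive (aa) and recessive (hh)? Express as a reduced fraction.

LlAahh gametes: LAh×2, Lah×2, lAh×2, lah×2
LlAaHh gametes: LAH×1, LAh×1, LaH×1, Lah×1, lAH×1, lAh×1, laH×1, lah×1
LlAahh×LlAaHh grid (8·8=64): LLAAHh=2 LLAAhh=2 LLAaHh=4 LLAahh=4 LLaaHh=2 LLaahh=2 LlAAHh=4 LlAAhh=4 LlAaHh=8 LlAahh=8 LlaaHh=4 Llaahh=4 llAAHh=2 llAAhh=2 llAaHh=4 llAahh=4 llaaHh=2 llaahh=2
L_ aa hh hits 6/64; gcd=2; 6÷2/64÷2 = 3/32

P(L_ aa hh) = 3/32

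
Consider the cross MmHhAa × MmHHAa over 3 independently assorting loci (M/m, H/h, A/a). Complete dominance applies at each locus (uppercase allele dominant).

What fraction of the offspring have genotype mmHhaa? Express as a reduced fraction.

MmHhAa gametes: MHA×1, MHa×1, MhA×1, Mha×1, mHA×1, mHa×1, mhA×1, mha×1
MmHHAa gametes: MHA×2, MHa×2, mHA×2, mHa×2
MmHhAa×MmHHAa grid (8·8=64): MMHHAA=2 MMHHAa=4 MMHHaa=2 MMHhAA=2 MMHhAa=4 MMHhaa=2 MmHHAA=4 MmHHAa=8 MmHHaa=4 MmHhAA=4 MmHhAa=8 MmHhaa=4 mmHHAA=2 mmHHAa=4 mmHHaa=2 mmHhAA=2 mmHhAa=4 mmHhaa=2
mmHhaa hits 2/64; gcd=2; 2÷2/64÷2 = 1/32

P(mmHhaa) = 1/32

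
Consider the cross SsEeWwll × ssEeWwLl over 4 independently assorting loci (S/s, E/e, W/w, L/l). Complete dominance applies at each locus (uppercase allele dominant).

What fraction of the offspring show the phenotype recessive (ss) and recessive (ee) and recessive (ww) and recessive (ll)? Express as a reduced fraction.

P(ss ee ww ll) = 1/64

SsEeWwll gametes: SEWl×2, SEwl×2, SeWl×2, Sewl×2, sEWl×2, sEwl×2, seWl×2, sewl×2
ssEeWwLl gametes: sEWL×2, sEWl×2, sEwL×2, sEwl×2, seWL×2, seWl×2, sewL×2, sewl×2
SsEeWwll×ssEeWwLl grid (16·16=256): SsEEWWLl=4 SsEEWWll=4 SsEEWwLl=8 SsEEWwll=8 SsEEwwLl=4 SsEEwwll=4 SsEeWWLl=8 SsEeWWll=8 SsEeWwLl=16 SsEeWwll=16 SsEewwLl=8 SsEewwll=8 SseeWWLl=4 SseeWWll=4 SseeWwLl=8 SseeWwll=8 SseewwLl=4 Sseewwll=4 ssEEWWLl=4 ssEEWWll=4 ssEEWwLl=8 ssEEWwll=8 ssEEwwLl=4 ssEEwwll=4 ssEeWWLl=8 ssEeWWll=8 ssEeWwLl=16 ssEeWwll=16 ssEewwLl=8 ssEewwll=8 sseeWWLl=4 sseeWWll=4 sseeWwLl=8 sseeWwll=8 sseewwLl=4 sseewwll=4
ss ee ww ll hits 4/256; gcd=4; 4÷4/256÷4 = 1/64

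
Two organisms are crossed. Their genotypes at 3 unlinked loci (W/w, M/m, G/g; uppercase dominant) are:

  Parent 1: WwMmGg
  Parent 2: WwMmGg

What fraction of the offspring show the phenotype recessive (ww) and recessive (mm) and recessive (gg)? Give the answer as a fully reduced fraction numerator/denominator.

P(ww mm gg) = 1/64

WwMmGg gametes: WMG×1, WMg×1, WmG×1, Wmg×1, wMG×1, wMg×1, wmG×1, wmg×1
WwMmGg gametes: WMG×1, WMg×1, WmG×1, Wmg×1, wMG×1, wMg×1, wmG×1, wmg×1
WwMmGg×WwMmGg grid (8·8=64): WWMMGG=1 WWMMGg=2 WWMMgg=1 WWMmGG=2 WWMmGg=4 WWMmgg=2 WWmmGG=1 WWmmGg=2 WWmmgg=1 WwMMGG=2 WwMMGg=4 WwMMgg=2 WwMmGG=4 WwMmGg=8 WwMmgg=4 WwmmGG=2 WwmmGg=4 Wwmmgg=2 wwMMGG=1 wwMMGg=2 wwMMgg=1 wwMmGG=2 wwMmGg=4 wwMmgg=2 wwmmGG=1 wwmmGg=2 wwmmgg=1
ww mm gg hits 1/64; gcd=1; 1÷1/64÷1 = 1/64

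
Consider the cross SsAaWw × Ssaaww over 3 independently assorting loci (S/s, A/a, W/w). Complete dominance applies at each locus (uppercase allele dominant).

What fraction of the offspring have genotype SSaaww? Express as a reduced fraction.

SsAaWw gametes: SAW×1, SAw×1, SaW×1, Saw×1, sAW×1, sAw×1, saW×1, saw×1
Ssaaww gametes: Saw×4, saw×4
SsAaWw×Ssaaww grid (8·8=64): SSAaWw=4 SSAaww=4 SSaaWw=4 SSaaww=4 SsAaWw=8 SsAaww=8 SsaaWw=8 Ssaaww=8 ssAaWw=4 ssAaww=4 ssaaWw=4 ssaaww=4
SSaaww hits 4/64; gcd=4; 4÷4/64÷4 = 1/16

P(SSaaww) = 1/16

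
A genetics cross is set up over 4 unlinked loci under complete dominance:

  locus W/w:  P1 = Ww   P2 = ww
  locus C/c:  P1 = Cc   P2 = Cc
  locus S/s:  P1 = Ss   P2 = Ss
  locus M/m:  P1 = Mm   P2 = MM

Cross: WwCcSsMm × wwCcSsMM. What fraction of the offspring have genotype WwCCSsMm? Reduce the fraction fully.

WwCcSsMm gametes: WCSM×1, WCSm×1, WCsM×1, WCsm×1, WcSM×1, WcSm×1, WcsM×1, Wcsm×1, wCSM×1, wCSm×1, wCsM×1, wCsm×1, wcSM×1, wcSm×1, wcsM×1, wcsm×1
wwCcSsMM gametes: wCSM×4, wCsM×4, wcSM×4, wcsM×4
WwCcSsMm×wwCcSsMM grid (16·16=256): WwCCSSMM=4 WwCCSSMm=4 WwCCSsMM=8 WwCCSsMm=8 WwCCssMM=4 WwCCssMm=4 WwCcSSMM=8 WwCcSSMm=8 WwCcSsMM=16 WwCcSsMm=16 WwCcssMM=8 WwCcssMm=8 WwccSSMM=4 WwccSSMm=4 WwccSsMM=8 WwccSsMm=8 WwccssMM=4 WwccssMm=4 wwCCSSMM=4 wwCCSSMm=4 wwCCSsMM=8 wwCCSsMm=8 wwCCssMM=4 wwCCssMm=4 wwCcSSMM=8 wwCcSSMm=8 wwCcSsMM=16 wwCcSsMm=16 wwCcssMM=8 wwCcssMm=8 wwccSSMM=4 wwccSSMm=4 wwccSsMM=8 wwccSsMm=8 wwccssMM=4 wwccssMm=4
WwCCSsMm hits 8/256; gcd=8; 8÷8/256÷8 = 1/32

P(WwCCSsMm) = 1/32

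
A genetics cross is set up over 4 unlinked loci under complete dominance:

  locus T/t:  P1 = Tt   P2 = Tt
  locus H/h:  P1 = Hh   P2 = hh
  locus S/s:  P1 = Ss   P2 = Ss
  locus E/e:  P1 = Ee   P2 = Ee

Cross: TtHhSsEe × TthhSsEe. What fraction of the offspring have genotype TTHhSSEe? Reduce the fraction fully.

P(TTHhSSEe) = 1/64

TtHhSsEe gametes: THSE×1, THSe×1, THsE×1, THse×1, ThSE×1, ThSe×1, ThsE×1, Thse×1, tHSE×1, tHSe×1, tHsE×1, tHse×1, thSE×1, thSe×1, thsE×1, thse×1
TthhSsEe gametes: ThSE×2, ThSe×2, ThsE×2, Thse×2, thSE×2, thSe×2, thsE×2, thse×2
TtHhSsEe×TthhSsEe grid (16·16=256): TTHhSSEE=2 TTHhSSEe=4 TTHhSSee=2 TTHhSsEE=4 TTHhSsEe=8 TTHhSsee=4 TTHhssEE=2 TTHhssEe=4 TTHhssee=2 TThhSSEE=2 TThhSSEe=4 TThhSSee=2 TThhSsEE=4 TThhSsEe=8 TThhSsee=4 TThhssEE=2 TThhssEe=4 TThhssee=2 TtHhSSEE=4 TtHhSSEe=8 TtHhSSee=4 TtHhSsEE=8 TtHhSsEe=16 TtHhSsee=8 TtHhssEE=4 TtHhssEe=8 TtHhssee=4 TthhSSEE=4 TthhSSEe=8 TthhSSee=4 TthhSsEE=8 TthhSsEe=16 TthhSsee=8 TthhssEE=4 TthhssEe=8 Tthhssee=4 ttHhSSEE=2 ttHhSSEe=4 ttHhSSee=2 ttHhSsEE=4 ttHhSsEe=8 ttHhSsee=4 ttHhssEE=2 ttHhssEe=4 ttHhssee=2 tthhSSEE=2 tthhSSEe=4 tthhSSee=2 tthhSsEE=4 tthhSsEe=8 tthhSsee=4 tthhssEE=2 tthhssEe=4 tthhssee=2
TTHhSSEe hits 4/256; gcd=4; 4÷4/256÷4 = 1/64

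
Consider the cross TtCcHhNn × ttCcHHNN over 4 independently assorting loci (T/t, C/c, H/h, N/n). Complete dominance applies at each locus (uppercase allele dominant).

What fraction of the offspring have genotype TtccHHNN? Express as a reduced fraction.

TtCcHhNn gametes: TCHN×1, TCHn×1, TChN×1, TChn×1, TcHN×1, TcHn×1, TchN×1, Tchn×1, tCHN×1, tCHn×1, tChN×1, tChn×1, tcHN×1, tcHn×1, tchN×1, tchn×1
ttCcHHNN gametes: tCHN×8, tcHN×8
TtCcHhNn×ttCcHHNN grid (16·16=256): TtCCHHNN=8 TtCCHHNn=8 TtCCHhNN=8 TtCCHhNn=8 TtCcHHNN=16 TtCcHHNn=16 TtCcHhNN=16 TtCcHhNn=16 TtccHHNN=8 TtccHHNn=8 TtccHhNN=8 TtccHhNn=8 ttCCHHNN=8 ttCCHHNn=8 ttCCHhNN=8 ttCCHhNn=8 ttCcHHNN=16 ttCcHHNn=16 ttCcHhNN=16 ttCcHhNn=16 ttccHHNN=8 ttccHHNn=8 ttccHhNN=8 ttccHhNn=8
TtccHHNN hits 8/256; gcd=8; 8÷8/256÷8 = 1/32

P(TtccHHNN) = 1/32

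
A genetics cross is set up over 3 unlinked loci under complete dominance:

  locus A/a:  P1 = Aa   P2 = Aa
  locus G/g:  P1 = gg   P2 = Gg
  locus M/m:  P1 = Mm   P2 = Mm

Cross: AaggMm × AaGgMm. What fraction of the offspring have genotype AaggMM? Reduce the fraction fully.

AaggMm gametes: AgM×2, Agm×2, agM×2, agm×2
AaGgMm gametes: AGM×1, AGm×1, AgM×1, Agm×1, aGM×1, aGm×1, agM×1, agm×1
AaggMm×AaGgMm grid (8·8=64): AAGgMM=2 AAGgMm=4 AAGgmm=2 AAggMM=2 AAggMm=4 AAggmm=2 AaGgMM=4 AaGgMm=8 AaGgmm=4 AaggMM=4 AaggMm=8 Aaggmm=4 aaGgMM=2 aaGgMm=4 aaGgmm=2 aaggMM=2 aaggMm=4 aaggmm=2
AaggMM hits 4/64; gcd=4; 4÷4/64÷4 = 1/16

P(AaggMM) = 1/16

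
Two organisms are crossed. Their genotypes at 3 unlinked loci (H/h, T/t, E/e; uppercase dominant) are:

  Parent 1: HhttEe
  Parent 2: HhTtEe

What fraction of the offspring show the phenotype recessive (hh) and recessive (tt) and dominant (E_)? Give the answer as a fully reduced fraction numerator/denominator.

HhttEe gametes: HtE×2, Hte×2, htE×2, hte×2
HhTtEe gametes: HTE×1, HTe×1, HtE×1, Hte×1, hTE×1, hTe×1, htE×1, hte×1
HhttEe×HhTtEe grid (8·8=64): HHTtEE=2 HHTtEe=4 HHTtee=2 HHttEE=2 HHttEe=4 HHttee=2 HhTtEE=4 HhTtEe=8 HhTtee=4 HhttEE=4 HhttEe=8 Hhttee=4 hhTtEE=2 hhTtEe=4 hhTtee=2 hhttEE=2 hhttEe=4 hhttee=2
hh tt E_ hits 6/64; gcd=2; 6÷2/64÷2 = 3/32

P(hh tt E_) = 3/32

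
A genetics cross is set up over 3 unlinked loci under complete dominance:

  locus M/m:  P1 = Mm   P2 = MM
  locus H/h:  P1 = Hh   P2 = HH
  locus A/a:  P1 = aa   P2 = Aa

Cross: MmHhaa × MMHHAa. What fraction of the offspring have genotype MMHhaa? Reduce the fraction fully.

MmHhaa gametes: MHa×2, Mha×2, mHa×2, mha×2
MMHHAa gametes: MHA×4, MHa×4
MmHhaa×MMHHAa grid (8·8=64): MMHHAa=8 MMHHaa=8 MMHhAa=8 MMHhaa=8 MmHHAa=8 MmHHaa=8 MmHhAa=8 MmHhaa=8
MMHhaa hits 8/64; gcd=8; 8÷8/64÷8 = 1/8

P(MMHhaa) = 1/8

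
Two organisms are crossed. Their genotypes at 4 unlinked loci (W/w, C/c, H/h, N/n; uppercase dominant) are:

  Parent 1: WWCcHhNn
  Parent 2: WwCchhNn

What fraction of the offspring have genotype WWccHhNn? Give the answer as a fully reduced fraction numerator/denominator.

P(WWccHhNn) = 1/32

WWCcHhNn gametes: WCHN×2, WCHn×2, WChN×2, WChn×2, WcHN×2, WcHn×2, WchN×2, Wchn×2
WwCchhNn gametes: WChN×2, WChn×2, WchN×2, Wchn×2, wChN×2, wChn×2, wchN×2, wchn×2
WWCcHhNn×WwCchhNn grid (16·16=256): WWCCHhNN=4 WWCCHhNn=8 WWCCHhnn=4 WWCChhNN=4 WWCChhNn=8 WWCChhnn=4 WWCcHhNN=8 WWCcHhNn=16 WWCcHhnn=8 WWCchhNN=8 WWCchhNn=16 WWCchhnn=8 WWccHhNN=4 WWccHhNn=8 WWccHhnn=4 WWcchhNN=4 WWcchhNn=8 WWcchhnn=4 WwCCHhNN=4 WwCCHhNn=8 WwCCHhnn=4 WwCChhNN=4 WwCChhNn=8 WwCChhnn=4 WwCcHhNN=8 WwCcHhNn=16 WwCcHhnn=8 WwCchhNN=8 WwCchhNn=16 WwCchhnn=8 WwccHhNN=4 WwccHhNn=8 WwccHhnn=4 WwcchhNN=4 WwcchhNn=8 Wwcchhnn=4
WWccHhNn hits 8/256; gcd=8; 8÷8/256÷8 = 1/32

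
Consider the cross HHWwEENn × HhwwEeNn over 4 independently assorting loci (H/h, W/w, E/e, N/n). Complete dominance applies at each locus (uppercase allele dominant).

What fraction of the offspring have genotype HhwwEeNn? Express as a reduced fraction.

P(HhwwEeNn) = 1/16

HHWwEENn gametes: HWEN×4, HWEn×4, HwEN×4, HwEn×4
HhwwEeNn gametes: HwEN×2, HwEn×2, HweN×2, Hwen×2, hwEN×2, hwEn×2, hweN×2, hwen×2
HHWwEENn×HhwwEeNn grid (16·16=256): HHWwEENN=8 HHWwEENn=16 HHWwEEnn=8 HHWwEeNN=8 HHWwEeNn=16 HHWwEenn=8 HHwwEENN=8 HHwwEENn=16 HHwwEEnn=8 HHwwEeNN=8 HHwwEeNn=16 HHwwEenn=8 HhWwEENN=8 HhWwEENn=16 HhWwEEnn=8 HhWwEeNN=8 HhWwEeNn=16 HhWwEenn=8 HhwwEENN=8 HhwwEENn=16 HhwwEEnn=8 HhwwEeNN=8 HhwwEeNn=16 HhwwEenn=8
HhwwEeNn hits 16/256; gcd=16; 16÷16/256÷16 = 1/16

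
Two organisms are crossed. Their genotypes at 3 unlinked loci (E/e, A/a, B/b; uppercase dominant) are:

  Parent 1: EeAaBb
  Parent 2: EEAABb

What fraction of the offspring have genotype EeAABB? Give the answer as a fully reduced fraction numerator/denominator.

EeAaBb gametes: EAB×1, EAb×1, EaB×1, Eab×1, eAB×1, eAb×1, eaB×1, eab×1
EEAABb gametes: EAB×4, EAb×4
EeAaBb×EEAABb grid (8·8=64): EEAABB=4 EEAABb=8 EEAAbb=4 EEAaBB=4 EEAaBb=8 EEAabb=4 EeAABB=4 EeAABb=8 EeAAbb=4 EeAaBB=4 EeAaBb=8 EeAabb=4
EeAABB hits 4/64; gcd=4; 4÷4/64÷4 = 1/16

P(EeAABB) = 1/16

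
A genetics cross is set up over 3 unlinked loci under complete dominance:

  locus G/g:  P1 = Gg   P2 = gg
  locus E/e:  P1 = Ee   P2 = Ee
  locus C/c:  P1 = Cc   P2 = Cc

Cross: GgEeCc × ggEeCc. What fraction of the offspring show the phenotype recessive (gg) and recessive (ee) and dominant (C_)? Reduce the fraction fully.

GgEeCc gametes: GEC×1, GEc×1, GeC×1, Gec×1, gEC×1, gEc×1, geC×1, gec×1
ggEeCc gametes: gEC×2, gEc×2, geC×2, gec×2
GgEeCc×ggEeCc grid (8·8=64): GgEECC=2 GgEECc=4 GgEEcc=2 GgEeCC=4 GgEeCc=8 GgEecc=4 GgeeCC=2 GgeeCc=4 Ggeecc=2 ggEECC=2 ggEECc=4 ggEEcc=2 ggEeCC=4 ggEeCc=8 ggEecc=4 ggeeCC=2 ggeeCc=4 ggeecc=2
gg ee C_ hits 6/64; gcd=2; 6÷2/64÷2 = 3/32

P(gg ee C_) = 3/32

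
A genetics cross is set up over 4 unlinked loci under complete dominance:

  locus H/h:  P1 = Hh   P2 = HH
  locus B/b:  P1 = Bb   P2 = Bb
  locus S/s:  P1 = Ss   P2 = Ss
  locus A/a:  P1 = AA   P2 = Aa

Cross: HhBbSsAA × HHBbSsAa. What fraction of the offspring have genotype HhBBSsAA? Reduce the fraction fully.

HhBbSsAA gametes: HBSA×2, HBsA×2, HbSA×2, HbsA×2, hBSA×2, hBsA×2, hbSA×2, hbsA×2
HHBbSsAa gametes: HBSA×2, HBSa×2, HBsA×2, HBsa×2, HbSA×2, HbSa×2, HbsA×2, Hbsa×2
HhBbSsAA×HHBbSsAa grid (16·16=256): HHBBSSAA=4 HHBBSSAa=4 HHBBSsAA=8 HHBBSsAa=8 HHBBssAA=4 HHBBssAa=4 HHBbSSAA=8 HHBbSSAa=8 HHBbSsAA=16 HHBbSsAa=16 HHBbssAA=8 HHBbssAa=8 HHbbSSAA=4 HHbbSSAa=4 HHbbSsAA=8 HHbbSsAa=8 HHbbssAA=4 HHbbssAa=4 HhBBSSAA=4 HhBBSSAa=4 HhBBSsAA=8 HhBBSsAa=8 HhBBssAA=4 HhBBssAa=4 HhBbSSAA=8 HhBbSSAa=8 HhBbSsAA=16 HhBbSsAa=16 HhBbssAA=8 HhBbssAa=8 HhbbSSAA=4 HhbbSSAa=4 HhbbSsAA=8 HhbbSsAa=8 HhbbssAA=4 HhbbssAa=4
HhBBSsAA hits 8/256; gcd=8; 8÷8/256÷8 = 1/32

P(HhBBSsAA) = 1/32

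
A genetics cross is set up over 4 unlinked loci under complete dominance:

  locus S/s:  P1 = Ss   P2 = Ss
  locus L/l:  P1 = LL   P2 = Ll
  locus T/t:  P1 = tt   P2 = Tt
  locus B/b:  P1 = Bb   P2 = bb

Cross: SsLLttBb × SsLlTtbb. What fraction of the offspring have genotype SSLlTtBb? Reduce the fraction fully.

SsLLttBb gametes: SLtB×4, SLtb×4, sLtB×4, sLtb×4
SsLlTtbb gametes: SLTb×2, SLtb×2, SlTb×2, Sltb×2, sLTb×2, sLtb×2, slTb×2, sltb×2
SsLLttBb×SsLlTtbb grid (16·16=256): SSLLTtBb=8 SSLLTtbb=8 SSLLttBb=8 SSLLttbb=8 SSLlTtBb=8 SSLlTtbb=8 SSLlttBb=8 SSLlttbb=8 SsLLTtBb=16 SsLLTtbb=16 SsLLttBb=16 SsLLttbb=16 SsLlTtBb=16 SsLlTtbb=16 SsLlttBb=16 SsLlttbb=16 ssLLTtBb=8 ssLLTtbb=8 ssLLttBb=8 ssLLttbb=8 ssLlTtBb=8 ssLlTtbb=8 ssLlttBb=8 ssLlttbb=8
SSLlTtBb hits 8/256; gcd=8; 8÷8/256÷8 = 1/32

P(SSLlTtBb) = 1/32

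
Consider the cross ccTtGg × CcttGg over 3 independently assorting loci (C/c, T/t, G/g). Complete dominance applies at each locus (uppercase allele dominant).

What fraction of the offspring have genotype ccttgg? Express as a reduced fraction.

ccTtGg gametes: cTG×2, cTg×2, ctG×2, ctg×2
CcttGg gametes: CtG×2, Ctg×2, ctG×2, ctg×2
ccTtGg×CcttGg grid (8·8=64): CcTtGG=4 CcTtGg=8 CcTtgg=4 CcttGG=4 CcttGg=8 Ccttgg=4 ccTtGG=4 ccTtGg=8 ccTtgg=4 ccttGG=4 ccttGg=8 ccttgg=4
ccttgg hits 4/64; gcd=4; 4÷4/64÷4 = 1/16

P(ccttgg) = 1/16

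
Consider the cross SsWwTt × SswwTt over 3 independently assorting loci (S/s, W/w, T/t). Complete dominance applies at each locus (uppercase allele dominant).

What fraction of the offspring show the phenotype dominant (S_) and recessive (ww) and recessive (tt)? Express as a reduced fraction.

P(S_ ww tt) = 3/32

SsWwTt gametes: SWT×1, SWt×1, SwT×1, Swt×1, sWT×1, sWt×1, swT×1, swt×1
SswwTt gametes: SwT×2, Swt×2, swT×2, swt×2
SsWwTt×SswwTt grid (8·8=64): SSWwTT=2 SSWwTt=4 SSWwtt=2 SSwwTT=2 SSwwTt=4 SSwwtt=2 SsWwTT=4 SsWwTt=8 SsWwtt=4 SswwTT=4 SswwTt=8 Sswwtt=4 ssWwTT=2 ssWwTt=4 ssWwtt=2 sswwTT=2 sswwTt=4 sswwtt=2
S_ ww tt hits 6/64; gcd=2; 6÷2/64÷2 = 3/32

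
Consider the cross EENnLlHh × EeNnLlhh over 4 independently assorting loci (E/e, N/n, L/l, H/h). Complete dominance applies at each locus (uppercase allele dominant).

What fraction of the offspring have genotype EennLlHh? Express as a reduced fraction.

EENnLlHh gametes: ENLH×2, ENLh×2, ENlH×2, ENlh×2, EnLH×2, EnLh×2, EnlH×2, Enlh×2
EeNnLlhh gametes: ENLh×2, ENlh×2, EnLh×2, Enlh×2, eNLh×2, eNlh×2, enLh×2, enlh×2
EENnLlHh×EeNnLlhh grid (16·16=256): EENNLLHh=4 EENNLLhh=4 EENNLlHh=8 EENNLlhh=8 EENNllHh=4 EENNllhh=4 EENnLLHh=8 EENnLLhh=8 EENnLlHh=16 EENnLlhh=16 EENnllHh=8 EENnllhh=8 EEnnLLHh=4 EEnnLLhh=4 EEnnLlHh=8 EEnnLlhh=8 EEnnllHh=4 EEnnllhh=4 EeNNLLHh=4 EeNNLLhh=4 EeNNLlHh=8 EeNNLlhh=8 EeNNllHh=4 EeNNllhh=4 EeNnLLHh=8 EeNnLLhh=8 EeNnLlHh=16 EeNnLlhh=16 EeNnllHh=8 EeNnllhh=8 EennLLHh=4 EennLLhh=4 EennLlHh=8 EennLlhh=8 EennllHh=4 Eennllhh=4
EennLlHh hits 8/256; gcd=8; 8÷8/256÷8 = 1/32

P(EennLlHh) = 1/32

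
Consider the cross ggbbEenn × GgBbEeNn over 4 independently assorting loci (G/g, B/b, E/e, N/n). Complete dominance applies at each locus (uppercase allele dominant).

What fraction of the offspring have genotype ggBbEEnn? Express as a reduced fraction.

ggbbEenn gametes: gbEn×8, gben×8
GgBbEeNn gametes: GBEN×1, GBEn×1, GBeN×1, GBen×1, GbEN×1, GbEn×1, GbeN×1, Gben×1, gBEN×1, gBEn×1, gBeN×1, gBen×1, gbEN×1, gbEn×1, gbeN×1, gben×1
ggbbEenn×GgBbEeNn grid (16·16=256): GgBbEENn=8 GgBbEEnn=8 GgBbEeNn=16 GgBbEenn=16 GgBbeeNn=8 GgBbeenn=8 GgbbEENn=8 GgbbEEnn=8 GgbbEeNn=16 GgbbEenn=16 GgbbeeNn=8 Ggbbeenn=8 ggBbEENn=8 ggBbEEnn=8 ggBbEeNn=16 ggBbEenn=16 ggBbeeNn=8 ggBbeenn=8 ggbbEENn=8 ggbbEEnn=8 ggbbEeNn=16 ggbbEenn=16 ggbbeeNn=8 ggbbeenn=8
ggBbEEnn hits 8/256; gcd=8; 8÷8/256÷8 = 1/32

P(ggBbEEnn) = 1/32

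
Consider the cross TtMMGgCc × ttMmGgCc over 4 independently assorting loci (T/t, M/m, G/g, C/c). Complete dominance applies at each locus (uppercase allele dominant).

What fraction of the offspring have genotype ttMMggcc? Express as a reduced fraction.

TtMMGgCc gametes: TMGC×2, TMGc×2, TMgC×2, TMgc×2, tMGC×2, tMGc×2, tMgC×2, tMgc×2
ttMmGgCc gametes: tMGC×2, tMGc×2, tMgC×2, tMgc×2, tmGC×2, tmGc×2, tmgC×2, tmgc×2
TtMMGgCc×ttMmGgCc grid (16·16=256): TtMMGGCC=4 TtMMGGCc=8 TtMMGGcc=4 TtMMGgCC=8 TtMMGgCc=16 TtMMGgcc=8 TtMMggCC=4 TtMMggCc=8 TtMMggcc=4 TtMmGGCC=4 TtMmGGCc=8 TtMmGGcc=4 TtMmGgCC=8 TtMmGgCc=16 TtMmGgcc=8 TtMmggCC=4 TtMmggCc=8 TtMmggcc=4 ttMMGGCC=4 ttMMGGCc=8 ttMMGGcc=4 ttMMGgCC=8 ttMMGgCc=16 ttMMGgcc=8 ttMMggCC=4 ttMMggCc=8 ttMMggcc=4 ttMmGGCC=4 ttMmGGCc=8 ttMmGGcc=4 ttMmGgCC=8 ttMmGgCc=16 ttMmGgcc=8 ttMmggCC=4 ttMmggCc=8 ttMmggcc=4
ttMMggcc hits 4/256; gcd=4; 4÷4/256÷4 = 1/64

P(ttMMggcc) = 1/64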